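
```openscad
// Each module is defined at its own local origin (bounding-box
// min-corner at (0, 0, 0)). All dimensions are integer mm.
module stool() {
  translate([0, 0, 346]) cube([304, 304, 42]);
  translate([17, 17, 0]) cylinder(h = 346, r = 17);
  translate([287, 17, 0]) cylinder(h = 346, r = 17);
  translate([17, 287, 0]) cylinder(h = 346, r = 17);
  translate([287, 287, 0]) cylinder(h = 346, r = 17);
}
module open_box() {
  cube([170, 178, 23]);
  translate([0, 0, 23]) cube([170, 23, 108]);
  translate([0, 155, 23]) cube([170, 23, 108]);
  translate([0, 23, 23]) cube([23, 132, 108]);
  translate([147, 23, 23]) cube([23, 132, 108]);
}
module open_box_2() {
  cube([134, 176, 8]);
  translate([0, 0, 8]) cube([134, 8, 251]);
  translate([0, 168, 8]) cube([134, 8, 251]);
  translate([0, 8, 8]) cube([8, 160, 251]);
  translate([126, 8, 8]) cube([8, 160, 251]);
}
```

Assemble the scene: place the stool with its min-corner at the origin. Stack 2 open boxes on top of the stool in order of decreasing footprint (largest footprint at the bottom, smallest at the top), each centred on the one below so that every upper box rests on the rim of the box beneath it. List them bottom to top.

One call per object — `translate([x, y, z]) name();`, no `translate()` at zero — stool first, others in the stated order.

stool();
translate([67, 63, 388]) open_box();
translate([85, 64, 519]) open_box_2();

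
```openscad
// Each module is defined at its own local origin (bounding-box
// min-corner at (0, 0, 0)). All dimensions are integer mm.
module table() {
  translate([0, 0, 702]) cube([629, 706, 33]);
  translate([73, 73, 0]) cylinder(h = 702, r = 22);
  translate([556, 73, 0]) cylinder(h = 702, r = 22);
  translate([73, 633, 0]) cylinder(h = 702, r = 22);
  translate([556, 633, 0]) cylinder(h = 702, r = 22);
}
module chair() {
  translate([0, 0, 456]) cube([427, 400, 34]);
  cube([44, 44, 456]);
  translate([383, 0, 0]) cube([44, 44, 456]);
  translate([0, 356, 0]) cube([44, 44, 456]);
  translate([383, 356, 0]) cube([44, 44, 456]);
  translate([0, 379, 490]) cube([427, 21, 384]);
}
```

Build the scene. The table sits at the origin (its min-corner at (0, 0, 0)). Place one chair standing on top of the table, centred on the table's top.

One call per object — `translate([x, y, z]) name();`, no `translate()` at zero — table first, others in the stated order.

table();
translate([101, 153, 735]) chair();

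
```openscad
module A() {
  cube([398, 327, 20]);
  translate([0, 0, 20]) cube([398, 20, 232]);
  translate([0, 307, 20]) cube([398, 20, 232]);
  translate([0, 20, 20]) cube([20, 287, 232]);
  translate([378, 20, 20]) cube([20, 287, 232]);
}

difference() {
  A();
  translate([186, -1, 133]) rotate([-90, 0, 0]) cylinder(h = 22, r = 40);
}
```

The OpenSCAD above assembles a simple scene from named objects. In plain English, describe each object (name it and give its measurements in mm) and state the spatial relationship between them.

A is an open storage box with external size 398×327×252 mm and wall thickness 20 mm (the base is also 20 mm thick). The base covers the whole footprint; the four walls stand on the base, with the y-facing walls full-width and the x-facing walls fitting between their inner faces.

The open box has a circular hole of radius 40 mm through its front wall, centred at (x = 186, z = 133).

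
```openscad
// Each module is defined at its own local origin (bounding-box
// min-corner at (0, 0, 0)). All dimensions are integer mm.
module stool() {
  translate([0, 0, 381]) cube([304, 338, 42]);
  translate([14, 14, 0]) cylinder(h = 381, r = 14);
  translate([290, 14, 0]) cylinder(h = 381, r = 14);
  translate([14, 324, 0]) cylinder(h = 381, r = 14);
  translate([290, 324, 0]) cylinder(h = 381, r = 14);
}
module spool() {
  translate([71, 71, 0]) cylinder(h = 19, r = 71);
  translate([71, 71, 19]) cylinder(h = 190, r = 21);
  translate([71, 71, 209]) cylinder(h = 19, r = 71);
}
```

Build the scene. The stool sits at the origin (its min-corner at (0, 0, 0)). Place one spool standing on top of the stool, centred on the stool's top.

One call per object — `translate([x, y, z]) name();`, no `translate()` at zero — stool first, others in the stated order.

stool();
translate([81, 98, 423]) spool();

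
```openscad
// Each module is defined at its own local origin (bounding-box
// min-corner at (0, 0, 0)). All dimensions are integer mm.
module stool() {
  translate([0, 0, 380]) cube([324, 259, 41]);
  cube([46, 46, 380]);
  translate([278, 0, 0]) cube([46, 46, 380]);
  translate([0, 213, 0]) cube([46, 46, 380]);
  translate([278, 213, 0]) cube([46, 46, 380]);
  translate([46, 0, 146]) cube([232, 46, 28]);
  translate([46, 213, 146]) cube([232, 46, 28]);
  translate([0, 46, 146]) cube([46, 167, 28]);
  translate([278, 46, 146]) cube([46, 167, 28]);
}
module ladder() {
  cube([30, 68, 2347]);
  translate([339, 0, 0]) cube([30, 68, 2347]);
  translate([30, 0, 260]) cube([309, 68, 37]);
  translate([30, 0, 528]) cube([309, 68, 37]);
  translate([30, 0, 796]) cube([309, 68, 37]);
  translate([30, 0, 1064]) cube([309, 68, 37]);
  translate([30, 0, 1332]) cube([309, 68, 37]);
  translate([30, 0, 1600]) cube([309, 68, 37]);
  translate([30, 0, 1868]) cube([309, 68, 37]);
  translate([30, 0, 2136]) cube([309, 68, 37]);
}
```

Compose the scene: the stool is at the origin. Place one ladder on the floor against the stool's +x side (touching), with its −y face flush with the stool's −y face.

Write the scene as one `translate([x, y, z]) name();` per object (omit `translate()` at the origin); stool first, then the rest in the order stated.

stool();
translate([324, 0, 0]) ladder();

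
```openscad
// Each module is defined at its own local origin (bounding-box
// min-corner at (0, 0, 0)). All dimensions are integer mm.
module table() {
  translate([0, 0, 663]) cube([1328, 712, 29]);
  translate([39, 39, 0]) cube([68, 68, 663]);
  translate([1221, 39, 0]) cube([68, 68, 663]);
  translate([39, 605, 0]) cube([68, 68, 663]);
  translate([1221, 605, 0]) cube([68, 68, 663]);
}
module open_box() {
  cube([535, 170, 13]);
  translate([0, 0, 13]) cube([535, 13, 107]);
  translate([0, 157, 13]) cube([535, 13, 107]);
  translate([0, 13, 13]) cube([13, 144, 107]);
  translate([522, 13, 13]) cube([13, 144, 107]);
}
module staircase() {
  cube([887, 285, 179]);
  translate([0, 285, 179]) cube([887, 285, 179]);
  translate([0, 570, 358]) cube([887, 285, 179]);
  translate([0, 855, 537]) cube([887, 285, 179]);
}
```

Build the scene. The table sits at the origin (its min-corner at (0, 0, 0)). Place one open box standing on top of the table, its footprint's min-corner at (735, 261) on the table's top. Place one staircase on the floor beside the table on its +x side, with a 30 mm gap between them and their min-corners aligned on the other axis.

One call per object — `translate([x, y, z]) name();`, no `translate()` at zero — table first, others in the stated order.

table();
translate([735, 261, 692]) open_box();
translate([1358, 0, 0]) staircase();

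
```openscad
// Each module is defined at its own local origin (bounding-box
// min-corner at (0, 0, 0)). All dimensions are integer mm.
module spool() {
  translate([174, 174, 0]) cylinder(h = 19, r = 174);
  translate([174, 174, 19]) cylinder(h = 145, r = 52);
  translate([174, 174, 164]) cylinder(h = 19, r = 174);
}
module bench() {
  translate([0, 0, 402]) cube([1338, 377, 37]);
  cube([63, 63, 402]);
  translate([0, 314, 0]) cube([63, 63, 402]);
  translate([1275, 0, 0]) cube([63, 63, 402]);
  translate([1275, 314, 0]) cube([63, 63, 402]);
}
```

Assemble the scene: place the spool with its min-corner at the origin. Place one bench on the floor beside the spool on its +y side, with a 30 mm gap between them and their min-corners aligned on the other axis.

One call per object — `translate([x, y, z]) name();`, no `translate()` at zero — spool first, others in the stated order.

spool();
translate([0, 378, 0]) bench();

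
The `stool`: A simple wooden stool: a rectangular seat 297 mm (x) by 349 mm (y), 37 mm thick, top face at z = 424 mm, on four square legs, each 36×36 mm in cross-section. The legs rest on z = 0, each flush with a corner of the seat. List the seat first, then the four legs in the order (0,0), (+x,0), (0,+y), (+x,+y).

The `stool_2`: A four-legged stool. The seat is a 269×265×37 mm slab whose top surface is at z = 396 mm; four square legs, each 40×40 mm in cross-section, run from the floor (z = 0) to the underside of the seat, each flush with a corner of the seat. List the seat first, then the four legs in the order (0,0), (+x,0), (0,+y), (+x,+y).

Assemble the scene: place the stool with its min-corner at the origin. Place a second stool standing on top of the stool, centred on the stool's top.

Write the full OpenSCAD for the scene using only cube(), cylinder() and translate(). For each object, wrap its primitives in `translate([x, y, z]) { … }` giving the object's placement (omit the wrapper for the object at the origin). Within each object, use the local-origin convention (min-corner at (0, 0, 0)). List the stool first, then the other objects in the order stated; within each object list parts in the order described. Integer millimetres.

translate([0, 0, 387]) cube([297, 349, 37]);
cube([36, 36, 387]);
translate([261, 0, 0]) cube([36, 36, 387]);
translate([0, 313, 0]) cube([36, 36, 387]);
translate([261, 313, 0]) cube([36, 36, 387]);
translate([14, 42, 424]) {
  translate([0, 0, 359]) cube([269, 265, 37]);
  cube([40, 40, 359]);
  translate([229, 0, 0]) cube([40, 40, 359]);
  translate([0, 225, 0]) cube([40, 40, 359]);
  translate([229, 225, 0]) cube([40, 40, 359]);
}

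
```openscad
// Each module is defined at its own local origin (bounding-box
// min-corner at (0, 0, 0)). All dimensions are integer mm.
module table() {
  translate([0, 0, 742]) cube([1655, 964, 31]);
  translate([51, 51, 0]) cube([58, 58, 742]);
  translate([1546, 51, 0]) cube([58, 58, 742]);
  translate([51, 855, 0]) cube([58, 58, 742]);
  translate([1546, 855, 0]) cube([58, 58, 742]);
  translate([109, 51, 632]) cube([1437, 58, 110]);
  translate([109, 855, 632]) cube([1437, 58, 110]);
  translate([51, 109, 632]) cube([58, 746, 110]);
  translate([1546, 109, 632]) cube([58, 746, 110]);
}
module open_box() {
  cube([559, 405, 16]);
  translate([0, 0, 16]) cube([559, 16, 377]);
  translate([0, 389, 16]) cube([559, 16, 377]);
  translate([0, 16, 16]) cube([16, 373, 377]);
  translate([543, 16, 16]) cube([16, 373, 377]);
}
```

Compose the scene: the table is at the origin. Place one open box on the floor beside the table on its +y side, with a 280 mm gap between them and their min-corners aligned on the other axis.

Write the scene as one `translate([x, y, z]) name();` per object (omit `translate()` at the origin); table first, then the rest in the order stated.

table();
translate([0, 1244, 0]) open_box();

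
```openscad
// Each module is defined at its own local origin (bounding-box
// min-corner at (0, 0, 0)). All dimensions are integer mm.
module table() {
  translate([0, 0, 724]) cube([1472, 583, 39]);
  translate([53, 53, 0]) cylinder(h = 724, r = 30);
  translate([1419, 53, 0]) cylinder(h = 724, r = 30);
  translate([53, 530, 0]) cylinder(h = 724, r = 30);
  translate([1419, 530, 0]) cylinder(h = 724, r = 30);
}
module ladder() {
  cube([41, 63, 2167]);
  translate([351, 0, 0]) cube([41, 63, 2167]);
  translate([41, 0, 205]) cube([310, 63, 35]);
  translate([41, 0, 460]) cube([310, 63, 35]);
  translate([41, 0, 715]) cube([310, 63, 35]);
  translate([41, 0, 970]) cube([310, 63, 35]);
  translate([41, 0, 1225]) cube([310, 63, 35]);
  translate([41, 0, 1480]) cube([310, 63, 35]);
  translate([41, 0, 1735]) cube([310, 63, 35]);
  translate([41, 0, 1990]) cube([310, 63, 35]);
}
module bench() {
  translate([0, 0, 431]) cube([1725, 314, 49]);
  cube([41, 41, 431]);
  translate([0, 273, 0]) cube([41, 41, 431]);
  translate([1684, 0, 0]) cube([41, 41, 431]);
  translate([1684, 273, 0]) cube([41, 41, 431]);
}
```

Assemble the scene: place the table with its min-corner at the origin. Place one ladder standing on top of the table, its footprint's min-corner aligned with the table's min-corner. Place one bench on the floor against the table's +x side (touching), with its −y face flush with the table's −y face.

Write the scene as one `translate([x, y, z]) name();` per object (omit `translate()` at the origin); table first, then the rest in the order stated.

table();
translate([0, 0, 763]) ladder();
translate([1472, 0, 0]) bench();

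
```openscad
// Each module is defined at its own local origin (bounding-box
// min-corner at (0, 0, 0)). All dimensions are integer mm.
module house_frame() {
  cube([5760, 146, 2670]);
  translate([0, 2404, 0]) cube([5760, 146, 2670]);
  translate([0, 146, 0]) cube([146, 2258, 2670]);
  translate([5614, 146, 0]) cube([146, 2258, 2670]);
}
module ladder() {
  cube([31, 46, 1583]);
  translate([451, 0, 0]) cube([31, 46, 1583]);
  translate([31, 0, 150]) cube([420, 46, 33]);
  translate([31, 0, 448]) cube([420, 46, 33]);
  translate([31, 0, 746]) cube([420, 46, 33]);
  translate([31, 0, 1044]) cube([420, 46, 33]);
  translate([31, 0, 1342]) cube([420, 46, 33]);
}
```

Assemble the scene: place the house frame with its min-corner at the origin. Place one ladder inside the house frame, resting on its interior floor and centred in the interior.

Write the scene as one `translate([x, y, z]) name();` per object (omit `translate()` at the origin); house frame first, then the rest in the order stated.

house_frame();
translate([2639, 1252, 0]) ladder();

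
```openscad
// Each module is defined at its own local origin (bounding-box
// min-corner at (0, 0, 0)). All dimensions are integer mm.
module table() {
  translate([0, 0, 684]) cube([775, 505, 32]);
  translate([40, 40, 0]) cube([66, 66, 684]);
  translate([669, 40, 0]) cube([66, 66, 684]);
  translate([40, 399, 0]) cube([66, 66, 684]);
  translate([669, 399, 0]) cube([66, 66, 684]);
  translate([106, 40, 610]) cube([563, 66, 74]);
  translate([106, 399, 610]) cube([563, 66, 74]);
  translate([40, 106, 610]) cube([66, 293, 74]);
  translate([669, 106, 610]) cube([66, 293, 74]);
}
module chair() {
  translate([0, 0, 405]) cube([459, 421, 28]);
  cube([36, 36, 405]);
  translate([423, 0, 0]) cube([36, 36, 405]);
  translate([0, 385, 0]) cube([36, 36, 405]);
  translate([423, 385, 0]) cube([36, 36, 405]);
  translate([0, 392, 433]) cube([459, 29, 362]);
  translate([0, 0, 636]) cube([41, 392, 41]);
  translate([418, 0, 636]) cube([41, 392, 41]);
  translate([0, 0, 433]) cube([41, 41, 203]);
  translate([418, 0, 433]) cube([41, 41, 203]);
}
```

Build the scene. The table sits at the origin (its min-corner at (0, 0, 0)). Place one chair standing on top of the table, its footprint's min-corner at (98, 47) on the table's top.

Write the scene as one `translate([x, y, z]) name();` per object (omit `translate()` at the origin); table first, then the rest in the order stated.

table();
translate([98, 47, 716]) chair();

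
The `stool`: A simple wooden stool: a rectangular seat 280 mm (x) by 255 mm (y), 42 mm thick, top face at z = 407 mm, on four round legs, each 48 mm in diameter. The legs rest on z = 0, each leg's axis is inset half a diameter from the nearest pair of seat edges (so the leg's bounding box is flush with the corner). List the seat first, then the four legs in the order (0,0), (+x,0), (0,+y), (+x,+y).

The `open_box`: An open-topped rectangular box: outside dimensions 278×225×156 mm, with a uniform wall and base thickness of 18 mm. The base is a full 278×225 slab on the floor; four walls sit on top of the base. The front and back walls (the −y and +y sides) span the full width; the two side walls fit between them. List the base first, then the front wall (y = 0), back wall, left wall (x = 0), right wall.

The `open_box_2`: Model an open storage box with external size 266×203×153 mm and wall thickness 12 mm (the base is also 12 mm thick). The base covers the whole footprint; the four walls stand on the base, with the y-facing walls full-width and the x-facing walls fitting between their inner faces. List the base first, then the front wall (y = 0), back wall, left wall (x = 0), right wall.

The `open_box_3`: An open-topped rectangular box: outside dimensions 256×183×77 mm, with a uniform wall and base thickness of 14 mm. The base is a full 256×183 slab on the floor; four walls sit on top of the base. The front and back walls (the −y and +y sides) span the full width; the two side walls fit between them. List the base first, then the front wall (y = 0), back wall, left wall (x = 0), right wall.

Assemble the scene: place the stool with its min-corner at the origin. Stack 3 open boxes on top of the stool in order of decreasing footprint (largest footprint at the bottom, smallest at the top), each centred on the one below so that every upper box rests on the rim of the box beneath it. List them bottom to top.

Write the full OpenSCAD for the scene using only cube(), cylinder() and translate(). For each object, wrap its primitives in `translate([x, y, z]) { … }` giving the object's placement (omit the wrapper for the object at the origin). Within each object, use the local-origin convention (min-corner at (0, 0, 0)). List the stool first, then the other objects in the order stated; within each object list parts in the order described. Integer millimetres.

translate([0, 0, 365]) cube([280, 255, 42]);
translate([24, 24, 0]) cylinder(h = 365, r = 24);
translate([256, 24, 0]) cylinder(h = 365, r = 24);
translate([24, 231, 0]) cylinder(h = 365, r = 24);
translate([256, 231, 0]) cylinder(h = 365, r = 24);
translate([1, 15, 407]) {
  cube([278, 225, 18]);
  translate([0, 0, 18]) cube([278, 18, 138]);
  translate([0, 207, 18]) cube([278, 18, 138]);
  translate([0, 18, 18]) cube([18, 189, 138]);
  translate([260, 18, 18]) cube([18, 189, 138]);
}
translate([7, 26, 563]) {
  cube([266, 203, 12]);
  translate([0, 0, 12]) cube([266, 12, 141]);
  translate([0, 191, 12]) cube([266, 12, 141]);
  translate([0, 12, 12]) cube([12, 179, 141]);
  translate([254, 12, 12]) cube([12, 179, 141]);
}
translate([12, 36, 716]) {
  cube([256, 183, 14]);
  translate([0, 0, 14]) cube([256, 14, 63]);
  translate([0, 169, 14]) cube([256, 14, 63]);
  translate([0, 14, 14]) cube([14, 155, 63]);
  translate([242, 14, 14]) cube([14, 155, 63]);
}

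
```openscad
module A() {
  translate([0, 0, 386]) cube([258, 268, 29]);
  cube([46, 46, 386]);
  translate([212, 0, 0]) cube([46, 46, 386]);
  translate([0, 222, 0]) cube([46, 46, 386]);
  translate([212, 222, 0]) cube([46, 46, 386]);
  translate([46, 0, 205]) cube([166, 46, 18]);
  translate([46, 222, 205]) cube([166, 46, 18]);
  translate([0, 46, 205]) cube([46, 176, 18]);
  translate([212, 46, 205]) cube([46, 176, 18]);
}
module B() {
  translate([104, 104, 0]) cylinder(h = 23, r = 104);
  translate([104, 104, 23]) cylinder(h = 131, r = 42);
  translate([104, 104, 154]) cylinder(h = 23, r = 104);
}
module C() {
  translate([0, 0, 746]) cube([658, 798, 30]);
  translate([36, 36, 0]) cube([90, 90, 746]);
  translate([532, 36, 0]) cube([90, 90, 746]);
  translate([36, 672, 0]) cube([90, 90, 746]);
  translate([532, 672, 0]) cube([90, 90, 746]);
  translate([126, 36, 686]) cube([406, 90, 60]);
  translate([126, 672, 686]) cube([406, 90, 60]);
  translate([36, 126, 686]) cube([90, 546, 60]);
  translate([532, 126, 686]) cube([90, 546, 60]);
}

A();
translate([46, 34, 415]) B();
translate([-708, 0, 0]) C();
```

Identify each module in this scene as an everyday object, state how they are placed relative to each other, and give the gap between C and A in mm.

A is a stool. B is a spool. C is a table. The spool is on top of the stool. The table is on the floor beside the stool on its −x side. The gap between the table and the stool is 50 mm.

The table's nearest face is 50 mm from the stool's −x face.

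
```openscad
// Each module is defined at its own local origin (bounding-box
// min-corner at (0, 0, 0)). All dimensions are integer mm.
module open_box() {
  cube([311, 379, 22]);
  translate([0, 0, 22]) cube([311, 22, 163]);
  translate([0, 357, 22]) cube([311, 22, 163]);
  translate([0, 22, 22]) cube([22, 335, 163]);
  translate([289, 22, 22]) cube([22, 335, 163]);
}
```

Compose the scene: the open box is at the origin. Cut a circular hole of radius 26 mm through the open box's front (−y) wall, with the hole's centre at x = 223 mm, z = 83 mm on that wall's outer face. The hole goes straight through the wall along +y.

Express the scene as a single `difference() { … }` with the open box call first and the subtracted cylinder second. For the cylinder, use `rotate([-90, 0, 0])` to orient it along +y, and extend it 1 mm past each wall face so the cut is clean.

difference() {
  open_box();
  translate([223, -1, 83]) rotate([-90, 0, 0]) cylinder(h = 24, r = 26);
}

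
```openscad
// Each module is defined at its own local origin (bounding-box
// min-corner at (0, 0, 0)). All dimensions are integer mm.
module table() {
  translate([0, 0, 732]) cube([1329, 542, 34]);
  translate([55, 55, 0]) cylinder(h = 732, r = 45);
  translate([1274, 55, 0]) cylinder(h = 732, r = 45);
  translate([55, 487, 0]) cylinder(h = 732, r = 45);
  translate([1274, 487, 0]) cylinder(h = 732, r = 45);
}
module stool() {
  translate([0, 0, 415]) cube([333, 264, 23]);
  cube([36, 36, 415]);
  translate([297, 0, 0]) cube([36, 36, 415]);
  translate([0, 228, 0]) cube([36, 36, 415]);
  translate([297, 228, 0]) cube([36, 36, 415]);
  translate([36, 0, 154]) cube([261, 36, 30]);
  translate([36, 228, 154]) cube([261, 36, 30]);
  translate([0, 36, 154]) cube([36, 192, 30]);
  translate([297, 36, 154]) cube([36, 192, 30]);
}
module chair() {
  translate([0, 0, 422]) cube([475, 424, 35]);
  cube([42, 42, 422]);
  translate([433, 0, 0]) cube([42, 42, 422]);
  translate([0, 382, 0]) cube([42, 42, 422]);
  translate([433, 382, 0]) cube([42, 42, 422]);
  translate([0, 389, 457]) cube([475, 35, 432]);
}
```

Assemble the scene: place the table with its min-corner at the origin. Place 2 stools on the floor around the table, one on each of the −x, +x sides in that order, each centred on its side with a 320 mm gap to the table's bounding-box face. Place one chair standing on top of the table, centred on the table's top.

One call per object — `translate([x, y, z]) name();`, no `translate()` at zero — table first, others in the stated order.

table();
translate([-653, 139, 0]) stool();
translate([1649, 139, 0]) stool();
translate([427, 59, 766]) chair();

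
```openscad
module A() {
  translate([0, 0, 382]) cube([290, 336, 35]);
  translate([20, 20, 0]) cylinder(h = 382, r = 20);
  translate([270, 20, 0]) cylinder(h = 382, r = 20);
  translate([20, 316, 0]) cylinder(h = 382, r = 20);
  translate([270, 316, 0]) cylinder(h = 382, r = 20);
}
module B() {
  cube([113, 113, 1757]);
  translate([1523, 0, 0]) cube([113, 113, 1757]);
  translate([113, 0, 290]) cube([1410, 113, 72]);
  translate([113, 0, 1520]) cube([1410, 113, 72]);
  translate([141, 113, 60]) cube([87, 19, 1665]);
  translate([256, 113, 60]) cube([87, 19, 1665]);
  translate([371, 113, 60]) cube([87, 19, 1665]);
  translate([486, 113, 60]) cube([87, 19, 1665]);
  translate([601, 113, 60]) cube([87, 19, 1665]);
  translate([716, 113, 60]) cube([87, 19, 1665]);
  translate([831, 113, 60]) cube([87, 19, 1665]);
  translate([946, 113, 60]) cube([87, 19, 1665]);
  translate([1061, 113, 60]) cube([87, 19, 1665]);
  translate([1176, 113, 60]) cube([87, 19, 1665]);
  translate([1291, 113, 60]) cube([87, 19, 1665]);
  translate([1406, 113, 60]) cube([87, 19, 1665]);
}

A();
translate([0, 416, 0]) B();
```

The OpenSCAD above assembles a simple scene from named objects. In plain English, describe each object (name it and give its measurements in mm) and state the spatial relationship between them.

A is a four-legged stool. The seat is a 290×336×35 mm slab whose top surface is at z = 417 mm; four round legs, each 40 mm in diameter, run from the floor (z = 0) to the underside of the seat, each leg's axis is inset half a diameter from the nearest pair of seat edges (so the leg's bounding box is flush with the corner).

B is a fence section. Two 113×113 mm posts, 1757 mm tall, stand on the floor with a clear span of 1410 mm between their inner faces. Two horizontal rails of 113×72 mm section span the gap between the posts with their undersides at z = 290 mm and z = 1520 mm, flush with the posts' −y face. 12 pickets, each 87 mm wide, 19 mm thick and 1665 mm tall, are fixed to the +y face of the rails with their bottoms at z = 60 mm, evenly spaced across the span with equal gaps (rounded down to the nearest mm) at the −x end and between each pair — any rounding remainder accumulates at the +x end.

The fence section is on the floor beside the stool on its +y side.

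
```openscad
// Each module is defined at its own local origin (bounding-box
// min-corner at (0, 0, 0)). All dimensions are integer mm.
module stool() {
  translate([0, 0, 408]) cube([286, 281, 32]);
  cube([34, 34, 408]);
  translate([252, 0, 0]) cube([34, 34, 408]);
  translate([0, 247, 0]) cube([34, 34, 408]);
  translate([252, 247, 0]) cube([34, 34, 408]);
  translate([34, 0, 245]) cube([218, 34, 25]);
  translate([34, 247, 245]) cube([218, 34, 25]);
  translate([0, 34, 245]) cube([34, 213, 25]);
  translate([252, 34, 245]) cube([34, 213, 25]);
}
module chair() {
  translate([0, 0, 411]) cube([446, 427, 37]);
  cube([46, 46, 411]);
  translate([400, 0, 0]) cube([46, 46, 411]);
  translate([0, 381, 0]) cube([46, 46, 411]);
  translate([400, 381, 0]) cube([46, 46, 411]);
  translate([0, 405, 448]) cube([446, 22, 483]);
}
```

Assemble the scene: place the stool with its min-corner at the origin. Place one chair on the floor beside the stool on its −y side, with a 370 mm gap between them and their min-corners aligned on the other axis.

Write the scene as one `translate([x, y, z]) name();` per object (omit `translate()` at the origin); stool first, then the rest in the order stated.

stool();
translate([0, -797, 0]) chair();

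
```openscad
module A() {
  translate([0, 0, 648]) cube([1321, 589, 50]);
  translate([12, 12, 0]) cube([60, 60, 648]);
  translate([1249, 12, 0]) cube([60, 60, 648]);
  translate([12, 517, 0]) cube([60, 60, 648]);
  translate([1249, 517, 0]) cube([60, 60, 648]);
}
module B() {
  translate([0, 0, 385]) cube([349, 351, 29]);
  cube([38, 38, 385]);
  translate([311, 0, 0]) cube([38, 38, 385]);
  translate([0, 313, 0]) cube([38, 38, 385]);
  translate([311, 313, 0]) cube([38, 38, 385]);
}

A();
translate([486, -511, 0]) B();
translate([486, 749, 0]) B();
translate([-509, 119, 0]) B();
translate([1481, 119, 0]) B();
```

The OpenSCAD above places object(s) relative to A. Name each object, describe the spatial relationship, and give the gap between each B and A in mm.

Each stool's nearest face is 160 mm from the table's bounding box.

A is a table. B is a stool. Four stools sit around the table at the −y, +y, −x, +x sides. The gap between each stool and the table is 160 mm.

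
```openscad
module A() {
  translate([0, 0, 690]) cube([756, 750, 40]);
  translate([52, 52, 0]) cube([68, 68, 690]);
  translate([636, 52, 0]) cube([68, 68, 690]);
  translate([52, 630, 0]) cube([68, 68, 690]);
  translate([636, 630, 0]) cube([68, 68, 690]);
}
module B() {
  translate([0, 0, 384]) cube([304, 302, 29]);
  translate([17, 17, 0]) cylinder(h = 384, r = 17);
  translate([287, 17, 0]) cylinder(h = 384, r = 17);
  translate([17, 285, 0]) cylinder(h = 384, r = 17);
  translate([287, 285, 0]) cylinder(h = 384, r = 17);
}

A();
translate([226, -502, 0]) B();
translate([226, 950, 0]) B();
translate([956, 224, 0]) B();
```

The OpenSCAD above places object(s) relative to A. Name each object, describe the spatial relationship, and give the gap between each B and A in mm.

A is a table. B is a stool. Three stools sit around the table at the −y, +y, +x sides. The gap between each stool and the table is 200 mm.

Each stool's nearest face is 200 mm from the table's bounding box.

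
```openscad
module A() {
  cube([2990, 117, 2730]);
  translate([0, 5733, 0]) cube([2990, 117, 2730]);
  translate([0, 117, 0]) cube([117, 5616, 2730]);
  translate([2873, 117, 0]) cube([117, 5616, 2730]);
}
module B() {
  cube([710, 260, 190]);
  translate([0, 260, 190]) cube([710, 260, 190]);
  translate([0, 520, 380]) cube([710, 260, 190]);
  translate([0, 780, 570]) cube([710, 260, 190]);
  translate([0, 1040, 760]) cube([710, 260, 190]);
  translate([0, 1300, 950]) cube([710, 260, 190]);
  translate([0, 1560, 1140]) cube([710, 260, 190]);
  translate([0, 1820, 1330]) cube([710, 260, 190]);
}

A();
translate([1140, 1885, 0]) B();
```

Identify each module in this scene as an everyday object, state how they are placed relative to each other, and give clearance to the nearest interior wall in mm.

A is a house frame. B is a staircase. The staircase sits inside the house frame, centred. The clearance to the nearest interior wall is 1023 mm.

Clearances: x = 1023, y = 1768; minimum 1023 mm.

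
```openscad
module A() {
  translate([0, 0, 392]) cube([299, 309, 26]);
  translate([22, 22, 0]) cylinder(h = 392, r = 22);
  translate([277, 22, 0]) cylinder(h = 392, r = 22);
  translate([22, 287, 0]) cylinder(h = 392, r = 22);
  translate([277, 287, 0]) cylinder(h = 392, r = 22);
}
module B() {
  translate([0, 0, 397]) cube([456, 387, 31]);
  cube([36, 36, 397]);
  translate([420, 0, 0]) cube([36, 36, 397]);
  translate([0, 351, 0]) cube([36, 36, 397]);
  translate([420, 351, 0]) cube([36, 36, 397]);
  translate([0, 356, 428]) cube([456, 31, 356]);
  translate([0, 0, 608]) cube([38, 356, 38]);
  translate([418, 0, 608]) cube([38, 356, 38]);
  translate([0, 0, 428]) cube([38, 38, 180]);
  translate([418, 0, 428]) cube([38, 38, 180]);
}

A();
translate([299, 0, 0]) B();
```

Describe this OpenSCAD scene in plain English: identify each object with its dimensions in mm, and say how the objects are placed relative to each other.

A is a four-legged stool. The seat is a 299×309×26 mm slab whose top surface is at z = 418 mm; four round legs, each 44 mm in diameter, run from the floor (z = 0) to the underside of the seat, each leg's axis is inset half a diameter from the nearest pair of seat edges (so the leg's bounding box is flush with the corner).

B is a chair. The seat is a 456×387×31 mm slab with its top at z = 428 mm, on four 36×36 mm corner legs (flush with the seat edges, standing on z = 0). A flat backrest 31 mm thick, 356 mm tall, spans the full seat width and rises from the seat top along its +y edge, rear face flush with the rear of the seat. Two armrests of 38×38 mm section run along each side from the seat's front edge to the front of the backrest, top faces 218 mm above the seat top and outer faces flush with the seat's x-edges; a 38×38 mm post under the front of each armrest stands on the seat at the front corner.

The chair is against the stool's +x side, with their −y faces flush.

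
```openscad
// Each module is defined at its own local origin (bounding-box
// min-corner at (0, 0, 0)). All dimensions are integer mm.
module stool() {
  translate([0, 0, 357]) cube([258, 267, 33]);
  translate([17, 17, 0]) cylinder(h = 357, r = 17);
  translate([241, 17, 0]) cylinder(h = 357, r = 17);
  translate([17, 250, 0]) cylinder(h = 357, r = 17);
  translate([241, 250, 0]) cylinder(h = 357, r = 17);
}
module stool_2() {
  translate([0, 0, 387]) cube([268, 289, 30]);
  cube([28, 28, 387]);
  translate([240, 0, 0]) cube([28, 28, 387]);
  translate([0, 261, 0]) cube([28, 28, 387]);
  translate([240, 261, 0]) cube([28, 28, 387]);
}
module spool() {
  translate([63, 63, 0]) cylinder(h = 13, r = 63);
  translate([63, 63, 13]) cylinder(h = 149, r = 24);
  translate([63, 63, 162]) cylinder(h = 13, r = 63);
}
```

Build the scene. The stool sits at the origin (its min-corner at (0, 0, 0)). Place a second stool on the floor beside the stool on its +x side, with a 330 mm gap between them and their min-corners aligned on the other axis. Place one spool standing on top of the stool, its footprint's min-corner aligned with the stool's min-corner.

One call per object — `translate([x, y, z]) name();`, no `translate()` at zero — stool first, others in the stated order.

stool();
translate([588, 0, 0]) stool_2();
translate([0, 0, 390]) spool();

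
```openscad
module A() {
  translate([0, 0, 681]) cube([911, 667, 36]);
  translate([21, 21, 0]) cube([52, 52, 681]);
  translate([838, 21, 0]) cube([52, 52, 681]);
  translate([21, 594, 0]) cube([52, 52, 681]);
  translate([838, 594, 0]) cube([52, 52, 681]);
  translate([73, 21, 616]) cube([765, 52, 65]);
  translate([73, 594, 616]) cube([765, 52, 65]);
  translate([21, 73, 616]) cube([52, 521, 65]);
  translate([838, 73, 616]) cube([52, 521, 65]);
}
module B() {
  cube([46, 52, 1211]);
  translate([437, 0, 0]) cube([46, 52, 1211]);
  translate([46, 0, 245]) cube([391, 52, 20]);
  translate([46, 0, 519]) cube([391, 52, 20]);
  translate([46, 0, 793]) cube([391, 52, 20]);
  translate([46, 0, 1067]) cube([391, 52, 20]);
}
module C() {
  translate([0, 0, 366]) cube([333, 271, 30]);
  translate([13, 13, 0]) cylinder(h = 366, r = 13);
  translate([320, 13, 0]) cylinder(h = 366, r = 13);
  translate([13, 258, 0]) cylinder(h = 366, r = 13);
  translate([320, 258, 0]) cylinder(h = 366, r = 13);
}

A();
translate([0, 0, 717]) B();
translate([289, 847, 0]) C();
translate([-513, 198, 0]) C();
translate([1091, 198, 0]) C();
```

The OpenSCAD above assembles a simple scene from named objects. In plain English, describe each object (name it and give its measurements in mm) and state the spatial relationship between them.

A is a table: top 911 mm (x) × 667 mm (y), 36 mm thick, upper face at z = 717 mm, on four 52×52 mm square legs, each inset 21 mm from the nearest pair of top edges, running from z = 0 to the bottom of the top. Four apron rails, 52 mm thick and 65 mm tall, run between adjacent legs with their top edges flush with the underside of the top and their outer faces flush with the legs' outer faces.

B is a straight ladder. Two 46×52 mm vertical rails, 1211 mm tall, stand 483 mm apart (outside-to-outside) with their front faces coplanar on the −y side. 4 rungs, each 52 mm deep and 20 mm tall, span between the inner faces of the rails, front faces flush with the rails. The lowest rung's underside is at z = 245 mm and rungs are spaced 274 mm apart (underside to underside).

C is a simple wooden stool: a rectangular seat 333 mm (x) by 271 mm (y), 30 mm thick, top face at z = 396 mm, on four round legs, each 26 mm in diameter. The legs rest on z = 0, each leg's axis is inset half a diameter from the nearest pair of seat edges (so the leg's bounding box is flush with the corner).

The ladder is on top of the table. Three stools sit around the table at the +y, −x, +x sides.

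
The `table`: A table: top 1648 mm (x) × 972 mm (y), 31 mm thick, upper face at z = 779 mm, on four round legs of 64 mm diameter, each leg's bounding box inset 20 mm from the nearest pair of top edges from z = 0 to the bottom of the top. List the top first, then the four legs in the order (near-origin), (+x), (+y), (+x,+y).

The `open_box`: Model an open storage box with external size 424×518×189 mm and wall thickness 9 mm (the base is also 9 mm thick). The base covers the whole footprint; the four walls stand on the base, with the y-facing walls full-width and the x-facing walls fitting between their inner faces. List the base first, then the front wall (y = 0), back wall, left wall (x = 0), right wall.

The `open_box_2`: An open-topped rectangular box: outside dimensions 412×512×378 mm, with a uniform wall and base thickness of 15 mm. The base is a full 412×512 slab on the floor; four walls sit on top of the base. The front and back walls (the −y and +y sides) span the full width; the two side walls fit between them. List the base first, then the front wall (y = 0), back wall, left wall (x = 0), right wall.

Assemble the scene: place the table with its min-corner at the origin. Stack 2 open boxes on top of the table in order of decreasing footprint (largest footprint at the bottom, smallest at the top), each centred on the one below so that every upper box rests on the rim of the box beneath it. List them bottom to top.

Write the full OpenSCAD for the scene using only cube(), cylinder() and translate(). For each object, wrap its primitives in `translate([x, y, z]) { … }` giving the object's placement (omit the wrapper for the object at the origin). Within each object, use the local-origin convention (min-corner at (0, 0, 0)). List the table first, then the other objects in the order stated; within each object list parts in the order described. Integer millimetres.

translate([0, 0, 748]) cube([1648, 972, 31]);
translate([52, 52, 0]) cylinder(h = 748, r = 32);
translate([1596, 52, 0]) cylinder(h = 748, r = 32);
translate([52, 920, 0]) cylinder(h = 748, r = 32);
translate([1596, 920, 0]) cylinder(h = 748, r = 32);
translate([612, 227, 779]) {
  cube([424, 518, 9]);
  translate([0, 0, 9]) cube([424, 9, 180]);
  translate([0, 509, 9]) cube([424, 9, 180]);
  translate([0, 9, 9]) cube([9, 500, 180]);
  translate([415, 9, 9]) cube([9, 500, 180]);
}
translate([618, 230, 968]) {
  cube([412, 512, 15]);
  translate([0, 0, 15]) cube([412, 15, 363]);
  translate([0, 497, 15]) cube([412, 15, 363]);
  translate([0, 15, 15]) cube([15, 482, 363]);
  translate([397, 15, 15]) cube([15, 482, 363]);
}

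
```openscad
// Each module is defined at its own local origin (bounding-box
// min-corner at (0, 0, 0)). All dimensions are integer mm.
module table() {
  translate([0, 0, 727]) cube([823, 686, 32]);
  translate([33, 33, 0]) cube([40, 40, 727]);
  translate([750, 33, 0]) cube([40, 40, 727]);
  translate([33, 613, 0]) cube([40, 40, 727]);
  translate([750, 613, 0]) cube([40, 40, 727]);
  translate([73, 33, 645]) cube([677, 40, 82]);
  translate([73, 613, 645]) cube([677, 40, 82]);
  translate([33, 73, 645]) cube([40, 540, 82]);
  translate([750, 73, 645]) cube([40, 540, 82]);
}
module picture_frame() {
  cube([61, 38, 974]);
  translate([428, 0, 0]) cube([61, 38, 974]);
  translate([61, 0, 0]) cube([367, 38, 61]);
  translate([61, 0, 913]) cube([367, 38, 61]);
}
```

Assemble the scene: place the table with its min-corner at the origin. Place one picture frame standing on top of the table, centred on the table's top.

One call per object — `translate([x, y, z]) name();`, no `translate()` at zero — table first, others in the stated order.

table();
translate([167, 324, 759]) picture_frame();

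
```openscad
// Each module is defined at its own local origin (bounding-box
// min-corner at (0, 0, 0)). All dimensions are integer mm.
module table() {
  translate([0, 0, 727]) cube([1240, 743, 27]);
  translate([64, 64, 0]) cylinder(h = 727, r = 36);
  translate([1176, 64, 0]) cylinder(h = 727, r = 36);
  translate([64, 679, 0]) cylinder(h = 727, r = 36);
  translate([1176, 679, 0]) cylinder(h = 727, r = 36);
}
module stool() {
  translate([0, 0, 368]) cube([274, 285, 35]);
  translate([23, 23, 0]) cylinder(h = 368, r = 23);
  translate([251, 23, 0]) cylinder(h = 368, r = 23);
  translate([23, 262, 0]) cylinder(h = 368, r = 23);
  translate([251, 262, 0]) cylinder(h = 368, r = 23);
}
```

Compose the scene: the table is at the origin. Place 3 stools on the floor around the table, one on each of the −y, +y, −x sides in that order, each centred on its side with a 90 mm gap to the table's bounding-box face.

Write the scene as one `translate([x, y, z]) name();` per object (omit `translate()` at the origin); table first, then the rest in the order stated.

table();
translate([483, -375, 0]) stool();
translate([483, 833, 0]) stool();
translate([-364, 229, 0]) stool();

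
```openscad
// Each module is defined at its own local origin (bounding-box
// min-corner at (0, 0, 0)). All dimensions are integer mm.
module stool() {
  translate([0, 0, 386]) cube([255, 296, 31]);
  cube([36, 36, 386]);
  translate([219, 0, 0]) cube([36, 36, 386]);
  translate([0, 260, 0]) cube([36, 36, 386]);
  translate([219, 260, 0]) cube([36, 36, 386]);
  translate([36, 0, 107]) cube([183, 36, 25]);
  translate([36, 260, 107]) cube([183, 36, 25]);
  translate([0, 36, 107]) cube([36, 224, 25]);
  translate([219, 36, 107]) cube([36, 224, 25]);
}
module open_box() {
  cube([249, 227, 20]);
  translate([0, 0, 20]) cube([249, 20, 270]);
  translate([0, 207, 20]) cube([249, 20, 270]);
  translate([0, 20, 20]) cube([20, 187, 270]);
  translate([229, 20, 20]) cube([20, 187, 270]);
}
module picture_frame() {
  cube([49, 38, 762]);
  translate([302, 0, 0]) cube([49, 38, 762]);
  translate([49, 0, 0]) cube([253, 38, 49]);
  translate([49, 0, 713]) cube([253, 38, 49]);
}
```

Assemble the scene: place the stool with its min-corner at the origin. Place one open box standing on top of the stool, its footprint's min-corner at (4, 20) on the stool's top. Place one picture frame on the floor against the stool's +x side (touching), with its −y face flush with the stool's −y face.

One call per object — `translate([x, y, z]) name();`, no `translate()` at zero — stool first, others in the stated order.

stool();
translate([4, 20, 417]) open_box();
translate([255, 0, 0]) picture_frame();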